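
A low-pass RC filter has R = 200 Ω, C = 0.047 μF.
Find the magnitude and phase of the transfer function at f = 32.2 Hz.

Step 1 — Angular frequency: ω = 2π·32.2 = 202.3 rad/s.
Step 2 — Transfer function: H(jω) = 1/(1 + jωRC).
Step 3 — Denominator: 1 + jωRC = 1 + j·202.3·200·4.7e-08 = 1 + j0.001902.
Step 4 — H = 1 - j0.001902.
Step 5 — Magnitude: |H| = 1 (-0.0 dB); phase: φ = -0.1°.

|H| = 1 (-0.0 dB), φ = -0.1°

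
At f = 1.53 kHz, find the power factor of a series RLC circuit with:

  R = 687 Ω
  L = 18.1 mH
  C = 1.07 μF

Step 1 — Angular frequency: ω = 2π·f = 2π·1530 = 9613 rad/s.
Step 2 — Component impedances:
  R: Z = R = 687 Ω
  L: Z = jωL = j·9613·0.0181 = 0 + j174 Ω
  C: Z = 1/(jωC) = -j/(ω·C) = 0 - j97.22 Ω
Step 3 — Series combination: Z_total = R + L + C = 687 + j76.78 Ω = 691.3∠6.4° Ω.
Step 4 — Power factor: PF = cos(φ) = Re(Z)/|Z| = 687/691.3 = 0.9938.
Step 5 — Type: Im(Z) = 76.78 ⇒ lagging (phase φ = 6.4°).

PF = 0.9938 (lagging, φ = 6.4°)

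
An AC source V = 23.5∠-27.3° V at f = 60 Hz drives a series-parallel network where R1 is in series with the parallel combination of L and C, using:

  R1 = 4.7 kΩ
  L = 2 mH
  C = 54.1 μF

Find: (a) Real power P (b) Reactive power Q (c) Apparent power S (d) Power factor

Step 1 — Angular frequency: ω = 2π·f = 2π·60 = 377 rad/s.
Step 2 — Component impedances:
  R1: Z = R = 4700 Ω
  L: Z = jωL = j·377·0.002 = 0 + j0.754 Ω
  C: Z = 1/(jωC) = -j/(ω·C) = 0 - j49.03 Ω
Step 3 — Parallel branch: L || C = 1/(1/L + 1/C) = 0 + j0.7658 Ω.
Step 4 — Series with R1: Z_total = R1 + (L || C) = 4700 + j0.7658 Ω = 4700∠0.0° Ω.
Step 5 — Source phasor: V = 23.5∠-27.3° V = 20.88 - j10.78 V.
Step 6 — Current: I = V / Z = 0.004443 - j0.002294 A = 0.005∠-27.3° A.
Step 7 — Complex power: S = V·I* = 0.1175 + j1.914e-05 VA.
Step 8 — Real power: P = Re(S) = 0.1175 W.
Step 9 — Reactive power: Q = Im(S) = 1.914e-05 VAR.
Step 10 — Apparent power: |S| = 0.1175 VA.
Step 11 — Power factor: PF = P/|S| = 1 (lagging).

(a) P = 0.1175 W  (b) Q = 1.914e-05 VAR  (c) S = 0.1175 VA  (d) PF = 1 (lagging)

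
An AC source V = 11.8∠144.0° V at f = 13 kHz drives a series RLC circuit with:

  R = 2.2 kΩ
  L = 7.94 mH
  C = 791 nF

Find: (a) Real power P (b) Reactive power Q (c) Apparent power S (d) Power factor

Step 1 — Angular frequency: ω = 2π·f = 2π·1.3e+04 = 8.168e+04 rad/s.
Step 2 — Component impedances:
  R: Z = R = 2200 Ω
  L: Z = jωL = j·8.168e+04·0.00794 = 0 + j648.6 Ω
  C: Z = 1/(jωC) = -j/(ω·C) = 0 - j15.48 Ω
Step 3 — Series combination: Z_total = R + L + C = 2200 + j633.1 Ω = 2289∠16.1° Ω.
Step 4 — Source phasor: V = 11.8∠144.0° V = -9.546 + j6.936 V.
Step 5 — Current: I = V / Z = -0.00317 + j0.004065 A = 0.005154∠127.9° A.
Step 6 — Complex power: S = V·I* = 0.05845 + j0.01682 VA.
Step 7 — Real power: P = Re(S) = 0.05845 W.
Step 8 — Reactive power: Q = Im(S) = 0.01682 VAR.
Step 9 — Apparent power: |S| = 0.06082 VA.
Step 10 — Power factor: PF = P/|S| = 0.961 (lagging).

(a) P = 0.05845 W  (b) Q = 0.01682 VAR  (c) S = 0.06082 VA  (d) PF = 0.961 (lagging)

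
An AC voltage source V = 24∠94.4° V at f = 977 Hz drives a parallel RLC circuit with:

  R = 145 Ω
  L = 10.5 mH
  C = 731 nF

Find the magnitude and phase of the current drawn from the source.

Step 1 — Angular frequency: ω = 2π·f = 2π·977 = 6139 rad/s.
Step 2 — Component impedances:
  R: Z = R = 145 Ω
  L: Z = jωL = j·6139·0.0105 = 0 + j64.46 Ω
  C: Z = 1/(jωC) = -j/(ω·C) = 0 - j222.8 Ω
Step 3 — Parallel combination: 1/Z_total = 1/R + 1/L + 1/C; Z_total = 40.77 + j65.19 Ω = 76.89∠58.0° Ω.
Step 4 — Source phasor: V = 24∠94.4° V = -1.841 + j23.93 V.
Step 5 — Ohm's law: I = V / Z_total = (-1.841 + j23.93) / (40.77 + j65.19) = 0.2512 + j0.1853 A.
Step 6 — Convert to polar: |I| = 0.3121 A, ∠I = 36.4°.

I = 0.3121∠36.4° A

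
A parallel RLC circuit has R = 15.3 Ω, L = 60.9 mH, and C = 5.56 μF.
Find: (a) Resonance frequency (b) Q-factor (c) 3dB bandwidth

Step 1 — Resonance: ω₀ = 1/√(LC) = 1/√(0.0609·5.56e-06) = 1719 rad/s.
Step 2 — f₀ = ω₀/(2π) = 273.5 Hz.
Step 3 — Parallel Q: Q = R/(ω₀L) = 15.3/(1719·0.0609) = 0.1462.
Step 4 — Bandwidth: Δω = ω₀/Q = 1.176e+04 rad/s; BW = Δω/(2π) = 1871 Hz.

(a) f₀ = 273.5 Hz  (b) Q = 0.1462  (c) BW = 1871 Hz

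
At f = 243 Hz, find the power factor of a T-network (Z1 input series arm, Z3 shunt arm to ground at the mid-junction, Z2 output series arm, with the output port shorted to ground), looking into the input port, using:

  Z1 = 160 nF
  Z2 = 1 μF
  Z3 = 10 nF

Step 1 — Angular frequency: ω = 2π·f = 2π·243 = 1527 rad/s.
Step 2 — Component impedances:
  Z1: Z = 1/(jωC) = -j/(ω·C) = 0 - j4093 Ω
  Z2: Z = 1/(jωC) = -j/(ω·C) = 0 - j655 Ω
  Z3: Z = 1/(jωC) = -j/(ω·C) = 0 - j6.55e+04 Ω
Step 3 — With the output port shorted to ground, the output series arm Z2 runs from the junction to ground; the shunt arm Z3 also runs from the junction to ground. They appear in parallel: Z3 || Z2 = 0 - j648.5 Ω.
Step 4 — Series with input arm Z1: Z_in = Z1 + (Z3 || Z2) = 0 - j4742 Ω = 4742∠-90.0° Ω.
Step 5 — Power factor: PF = cos(φ) = Re(Z)/|Z| = 0/4742 = 0.
Step 6 — Type: Im(Z) = -4742 ⇒ leading (phase φ = -90.0°).

PF = 0 (leading, φ = -90.0°)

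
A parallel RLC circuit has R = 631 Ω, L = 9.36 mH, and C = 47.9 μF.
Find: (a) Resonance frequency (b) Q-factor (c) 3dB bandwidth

Step 1 — Resonance: ω₀ = 1/√(LC) = 1/√(0.00936·4.79e-05) = 1493 rad/s.
Step 2 — f₀ = ω₀/(2π) = 237.7 Hz.
Step 3 — Parallel Q: Q = R/(ω₀L) = 631/(1493·0.00936) = 45.14.
Step 4 — Bandwidth: Δω = ω₀/Q = 33.09 rad/s; BW = Δω/(2π) = 5.266 Hz.

(a) f₀ = 237.7 Hz  (b) Q = 45.14  (c) BW = 5.266 Hz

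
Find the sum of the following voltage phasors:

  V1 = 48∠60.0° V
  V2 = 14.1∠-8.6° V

Step 1 — Convert each phasor to rectangular form:
  V1 = 48·(cos(60.0°) + j·sin(60.0°)) = 24 + j41.57 V
  V2 = 14.1·(cos(-8.6°) + j·sin(-8.6°)) = 13.94 - j2.108 V
Step 2 — Sum components: V_total = 37.94 + j39.46 V.
Step 3 — Convert to polar: |V_total| = 54.74 V, ∠V_total = 46.1°.

V_total = 54.74∠46.1° V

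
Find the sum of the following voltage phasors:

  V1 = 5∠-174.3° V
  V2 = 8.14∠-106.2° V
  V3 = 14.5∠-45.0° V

Step 1 — Convert each phasor to rectangular form:
  V1 = 5·(cos(-174.3°) + j·sin(-174.3°)) = -4.975 - j0.4966 V
  V2 = 8.14·(cos(-106.2°) + j·sin(-106.2°)) = -2.271 - j7.817 V
  V3 = 14.5·(cos(-45.0°) + j·sin(-45.0°)) = 10.25 - j10.25 V
Step 2 — Sum components: V_total = 3.007 - j18.57 V.
Step 3 — Convert to polar: |V_total| = 18.81 V, ∠V_total = -80.8°.

V_total = 18.81∠-80.8° V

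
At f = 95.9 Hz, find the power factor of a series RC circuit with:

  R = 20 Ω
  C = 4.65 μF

Step 1 — Angular frequency: ω = 2π·f = 2π·95.9 = 602.6 rad/s.
Step 2 — Component impedances:
  R: Z = R = 20 Ω
  C: Z = 1/(jωC) = -j/(ω·C) = 0 - j356.9 Ω
Step 3 — Series combination: Z_total = R + C = 20 - j356.9 Ω = 357.5∠-86.8° Ω.
Step 4 — Power factor: PF = cos(φ) = Re(Z)/|Z| = 20/357.46 = 0.05595.
Step 5 — Type: Im(Z) = -356.9 ⇒ leading (phase φ = -86.8°).

PF = 0.05595 (leading, φ = -86.8°)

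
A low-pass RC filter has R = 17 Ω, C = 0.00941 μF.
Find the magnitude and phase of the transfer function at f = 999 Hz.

Step 1 — Angular frequency: ω = 2π·999 = 6277 rad/s.
Step 2 — Transfer function: H(jω) = 1/(1 + jωRC).
Step 3 — Denominator: 1 + jωRC = 1 + j·6277·17·9.41e-09 = 1 + j0.001004.
Step 4 — H = 1 - j0.001004.
Step 5 — Magnitude: |H| = 1 (-0.0 dB); phase: φ = -0.1°.

|H| = 1 (-0.0 dB), φ = -0.1°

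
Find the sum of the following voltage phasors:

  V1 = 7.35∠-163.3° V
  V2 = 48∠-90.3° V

Step 1 — Convert each phasor to rectangular form:
  V1 = 7.35·(cos(-163.3°) + j·sin(-163.3°)) = -7.04 - j2.112 V
  V2 = 48·(cos(-90.3°) + j·sin(-90.3°)) = -0.2513 - j48 V
Step 2 — Sum components: V_total = -7.291 - j50.11 V.
Step 3 — Convert to polar: |V_total| = 50.64 V, ∠V_total = -98.3°.

V_total = 50.64∠-98.3° V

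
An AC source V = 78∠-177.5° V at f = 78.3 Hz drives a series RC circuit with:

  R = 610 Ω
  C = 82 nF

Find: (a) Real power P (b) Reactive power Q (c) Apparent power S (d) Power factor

Step 1 — Angular frequency: ω = 2π·f = 2π·78.3 = 492 rad/s.
Step 2 — Component impedances:
  R: Z = R = 610 Ω
  C: Z = 1/(jωC) = -j/(ω·C) = 0 - j2.479e+04 Ω
Step 3 — Series combination: Z_total = R + C = 610 - j2.479e+04 Ω = 2.48e+04∠-88.6° Ω.
Step 4 — Source phasor: V = 78∠-177.5° V = -77.93 - j3.402 V.
Step 5 — Current: I = V / Z = 5.986e-05 - j0.003145 A = 0.003146∠-88.9° A.
Step 6 — Complex power: S = V·I* = 0.006036 - j0.2453 VA.
Step 7 — Real power: P = Re(S) = 0.006036 W.
Step 8 — Reactive power: Q = Im(S) = -0.2453 VAR.
Step 9 — Apparent power: |S| = 0.2454 VA.
Step 10 — Power factor: PF = P/|S| = 0.0246 (leading).

(a) P = 0.006036 W  (b) Q = -0.2453 VAR  (c) S = 0.2454 VA  (d) PF = 0.0246 (leading)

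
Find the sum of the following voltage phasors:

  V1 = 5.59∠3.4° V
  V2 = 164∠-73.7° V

Step 1 — Convert each phasor to rectangular form:
  V1 = 5.59·(cos(3.4°) + j·sin(3.4°)) = 5.58 + j0.3315 V
  V2 = 164·(cos(-73.7°) + j·sin(-73.7°)) = 46.03 - j157.4 V
Step 2 — Sum components: V_total = 51.61 - j157.1 V.
Step 3 — Convert to polar: |V_total| = 165.3 V, ∠V_total = -71.8°.

V_total = 165.3∠-71.8° V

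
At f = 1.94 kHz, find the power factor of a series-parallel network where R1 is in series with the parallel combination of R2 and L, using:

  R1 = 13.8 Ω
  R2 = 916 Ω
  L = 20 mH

Step 1 — Angular frequency: ω = 2π·f = 2π·1940 = 1.219e+04 rad/s.
Step 2 — Component impedances:
  R1: Z = R = 13.8 Ω
  R2: Z = R = 916 Ω
  L: Z = jωL = j·1.219e+04·0.02 = 0 + j243.8 Ω
Step 3 — Parallel branch: R2 || L = 1/(1/R2 + 1/L) = 60.59 + j227.7 Ω.
Step 4 — Series with R1: Z_total = R1 + (R2 || L) = 74.39 + j227.7 Ω = 239.5∠71.9° Ω.
Step 5 — Power factor: PF = cos(φ) = Re(Z)/|Z| = 74.39/239.5 = 0.3106.
Step 6 — Type: Im(Z) = 227.7 ⇒ lagging (phase φ = 71.9°).

PF = 0.3106 (lagging, φ = 71.9°)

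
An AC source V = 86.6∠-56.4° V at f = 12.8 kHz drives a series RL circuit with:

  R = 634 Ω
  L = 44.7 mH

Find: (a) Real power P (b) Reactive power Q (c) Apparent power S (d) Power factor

Step 1 — Angular frequency: ω = 2π·f = 2π·1.28e+04 = 8.042e+04 rad/s.
Step 2 — Component impedances:
  R: Z = R = 634 Ω
  L: Z = jωL = j·8.042e+04·0.0447 = 0 + j3595 Ω
Step 3 — Series combination: Z_total = R + L = 634 + j3595 Ω = 3650∠80.0° Ω.
Step 4 — Source phasor: V = 86.6∠-56.4° V = 47.92 - j72.13 V.
Step 5 — Current: I = V / Z = -0.01718 - j0.01636 A = 0.02372∠-136.4° A.
Step 6 — Complex power: S = V·I* = 0.3568 + j2.023 VA.
Step 7 — Real power: P = Re(S) = 0.3568 W.
Step 8 — Reactive power: Q = Im(S) = 2.023 VAR.
Step 9 — Apparent power: |S| = 2.054 VA.
Step 10 — Power factor: PF = P/|S| = 0.1737 (lagging).

(a) P = 0.3568 W  (b) Q = 2.023 VAR  (c) S = 2.054 VA  (d) PF = 0.1737 (lagging)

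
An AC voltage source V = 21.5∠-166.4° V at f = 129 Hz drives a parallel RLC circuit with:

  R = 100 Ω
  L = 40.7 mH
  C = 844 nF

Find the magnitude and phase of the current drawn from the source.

Step 1 — Angular frequency: ω = 2π·f = 2π·129 = 810.5 rad/s.
Step 2 — Component impedances:
  R: Z = R = 100 Ω
  L: Z = jωL = j·810.5·0.0407 = 0 + j32.99 Ω
  C: Z = 1/(jωC) = -j/(ω·C) = 0 - j1462 Ω
Step 3 — Parallel combination: 1/Z_total = 1/R + 1/L + 1/C; Z_total = 10.23 + j30.3 Ω = 31.98∠71.4° Ω.
Step 4 — Source phasor: V = 21.5∠-166.4° V = -20.9 - j5.056 V.
Step 5 — Ohm's law: I = V / Z_total = (-20.9 - j5.056) / (10.23 + j30.3) = -0.3588 + j0.5686 A.
Step 6 — Convert to polar: |I| = 0.6723 A, ∠I = 122.2°.

I = 0.6723∠122.2° A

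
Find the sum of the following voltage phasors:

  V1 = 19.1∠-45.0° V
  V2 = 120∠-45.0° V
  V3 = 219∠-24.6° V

Step 1 — Convert each phasor to rectangular form:
  V1 = 19.1·(cos(-45.0°) + j·sin(-45.0°)) = 13.51 - j13.51 V
  V2 = 120·(cos(-45.0°) + j·sin(-45.0°)) = 84.85 - j84.85 V
  V3 = 219·(cos(-24.6°) + j·sin(-24.6°)) = 199.1 - j91.17 V
Step 2 — Sum components: V_total = 297.5 - j189.5 V.
Step 3 — Convert to polar: |V_total| = 352.7 V, ∠V_total = -32.5°.

V_total = 352.7∠-32.5° V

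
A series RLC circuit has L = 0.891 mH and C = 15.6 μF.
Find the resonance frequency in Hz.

Step 1 — Resonance condition Im(Z)=0 gives ω₀ = 1/√(LC).
Step 2 — ω₀ = 1/√(0.000891·1.56e-05) = 8482 rad/s.
Step 3 — f₀ = ω₀/(2π) = 1350 Hz.

f₀ = 1350 Hz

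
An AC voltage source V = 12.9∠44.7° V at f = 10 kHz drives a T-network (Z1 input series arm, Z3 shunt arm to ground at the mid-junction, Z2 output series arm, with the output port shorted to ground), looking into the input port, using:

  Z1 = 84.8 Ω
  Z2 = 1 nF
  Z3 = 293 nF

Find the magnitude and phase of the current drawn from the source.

Step 1 — Angular frequency: ω = 2π·f = 2π·1e+04 = 6.283e+04 rad/s.
Step 2 — Component impedances:
  Z1: Z = R = 84.8 Ω
  Z2: Z = 1/(jωC) = -j/(ω·C) = 0 - j1.592e+04 Ω
  Z3: Z = 1/(jωC) = -j/(ω·C) = 0 - j54.32 Ω
Step 3 — With the output port shorted to ground, the output series arm Z2 runs from the junction to ground; the shunt arm Z3 also runs from the junction to ground. They appear in parallel: Z3 || Z2 = 0 - j54.13 Ω.
Step 4 — Series with input arm Z1: Z_in = Z1 + (Z3 || Z2) = 84.8 - j54.13 Ω = 100.6∠-32.6° Ω.
Step 5 — Source phasor: V = 12.9∠44.7° V = 9.169 + j9.074 V.
Step 6 — Ohm's law: I = V / Z_total = (9.169 + j9.074) / (84.8 - j54.13) = 0.02829 + j0.1251 A.
Step 7 — Convert to polar: |I| = 0.1282 A, ∠I = 77.3°.

I = 0.1282∠77.3° A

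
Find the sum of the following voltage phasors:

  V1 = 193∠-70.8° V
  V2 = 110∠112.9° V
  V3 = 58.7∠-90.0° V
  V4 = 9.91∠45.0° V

Step 1 — Convert each phasor to rectangular form:
  V1 = 193·(cos(-70.8°) + j·sin(-70.8°)) = 63.47 - j182.3 V
  V2 = 110·(cos(112.9°) + j·sin(112.9°)) = -42.8 + j101.3 V
  V3 = 58.7·(cos(-90.0°) + j·sin(-90.0°)) = 0 - j58.7 V
  V4 = 9.91·(cos(45.0°) + j·sin(45.0°)) = 7.007 + j7.007 V
Step 2 — Sum components: V_total = 27.68 - j132.6 V.
Step 3 — Convert to polar: |V_total| = 135.5 V, ∠V_total = -78.2°.

V_total = 135.5∠-78.2° V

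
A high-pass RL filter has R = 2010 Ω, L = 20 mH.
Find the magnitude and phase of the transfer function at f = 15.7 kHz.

Step 1 — Angular frequency: ω = 2π·1.57e+04 = 9.865e+04 rad/s.
Step 2 — Transfer function: H(jω) = jωL/(R + jωL).
Step 3 — Numerator jωL = j·1973; denominator R + jωL = 2010 + j1973.
Step 4 — H = 0.4907 + j0.4999.
Step 5 — Magnitude: |H| = 0.7005 (-3.1 dB); phase: φ = 45.5°.

|H| = 0.7005 (-3.1 dB), φ = 45.5°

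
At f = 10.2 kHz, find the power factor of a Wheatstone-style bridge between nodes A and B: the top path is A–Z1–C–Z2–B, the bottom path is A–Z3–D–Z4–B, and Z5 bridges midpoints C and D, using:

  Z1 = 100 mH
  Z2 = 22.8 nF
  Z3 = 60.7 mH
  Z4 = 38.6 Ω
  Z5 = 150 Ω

Step 1 — Angular frequency: ω = 2π·f = 2π·1.02e+04 = 6.409e+04 rad/s.
Step 2 — Component impedances:
  Z1: Z = jωL = j·6.409e+04·0.1 = 0 + j6409 Ω
  Z2: Z = 1/(jωC) = -j/(ω·C) = 0 - j684.4 Ω
  Z3: Z = jωL = j·6.409e+04·0.0607 = 0 + j3890 Ω
  Z4: Z = R = 38.6 Ω
  Z5: Z = R = 150 Ω
Step 3 — Bridge requires nodal analysis (the Z5 bridge couples midpoints C and D, so the two paths cannot be reduced to a simple series/parallel combination). Setting node B to ground and injecting 1 A at node A, the 3-node admittance system at A, C, D solves to V_A = Z_AB = 56.8 + j2409 Ω = 2409∠88.6° Ω.
Step 4 — Power factor: PF = cos(φ) = Re(Z)/|Z| = 56.796/2409.3 = 0.02357.
Step 5 — Type: Im(Z) = 2409 ⇒ lagging (phase φ = 88.6°).

PF = 0.02357 (lagging, φ = 88.6°)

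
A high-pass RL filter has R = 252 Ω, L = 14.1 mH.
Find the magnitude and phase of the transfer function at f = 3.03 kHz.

Step 1 — Angular frequency: ω = 2π·3030 = 1.904e+04 rad/s.
Step 2 — Transfer function: H(jω) = jωL/(R + jωL).
Step 3 — Numerator jωL = j·268.4; denominator R + jωL = 252 + j268.4.
Step 4 — H = 0.5316 + j0.499.
Step 5 — Magnitude: |H| = 0.7291 (-2.7 dB); phase: φ = 43.2°.

|H| = 0.7291 (-2.7 dB), φ = 43.2°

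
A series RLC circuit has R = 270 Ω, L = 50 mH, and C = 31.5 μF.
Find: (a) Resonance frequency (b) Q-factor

Step 1 — Resonance condition Im(Z)=0 gives ω₀ = 1/√(LC).
Step 2 — ω₀ = 1/√(0.05·3.15e-05) = 796.8 rad/s.
Step 3 — f₀ = ω₀/(2π) = 126.8 Hz.
Step 4 — Series Q: Q = ω₀L/R = 796.8·0.05/270 = 0.1476.

(a) f₀ = 126.8 Hz  (b) Q = 0.1476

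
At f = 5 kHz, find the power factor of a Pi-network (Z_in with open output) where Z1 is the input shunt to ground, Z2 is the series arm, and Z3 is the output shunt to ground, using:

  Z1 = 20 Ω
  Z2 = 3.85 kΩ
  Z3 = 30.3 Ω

Step 1 — Angular frequency: ω = 2π·f = 2π·5000 = 3.142e+04 rad/s.
Step 2 — Component impedances:
  Z1: Z = R = 20 Ω
  Z2: Z = R = 3850 Ω
  Z3: Z = R = 30.3 Ω
Step 3 — With open output, the series arm Z2 and the output shunt Z3 appear in series to ground: Z2 + Z3 = 3880 Ω.
Step 4 — Parallel with input shunt Z1: Z_in = Z1 || (Z2 + Z3) = 19.9 Ω = 19.9∠0.0° Ω.
Step 5 — Power factor: PF = cos(φ) = Re(Z)/|Z| = 19.9/19.9 = 1.
Step 6 — Type: Im(Z) = 0 ⇒ unity (phase φ = 0.0°).

PF = 1 (unity, φ = 0.0°)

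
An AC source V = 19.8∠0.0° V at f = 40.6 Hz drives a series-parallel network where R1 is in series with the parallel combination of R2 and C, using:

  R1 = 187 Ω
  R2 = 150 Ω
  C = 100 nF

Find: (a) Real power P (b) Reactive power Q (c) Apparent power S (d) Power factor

Step 1 — Angular frequency: ω = 2π·f = 2π·40.6 = 255.1 rad/s.
Step 2 — Component impedances:
  R1: Z = R = 187 Ω
  R2: Z = R = 150 Ω
  C: Z = 1/(jωC) = -j/(ω·C) = 0 - j3.92e+04 Ω
Step 3 — Parallel branch: R2 || C = 1/(1/R2 + 1/C) = 150 - j0.574 Ω.
Step 4 — Series with R1: Z_total = R1 + (R2 || C) = 337 - j0.574 Ω = 337∠-0.1° Ω.
Step 5 — Source phasor: V = 19.8∠0.0° V = 19.8 V.
Step 6 — Current: I = V / Z = 0.05875 + j0.0001001 A = 0.05875∠0.1° A.
Step 7 — Complex power: S = V·I* = 1.163 - j0.001981 VA.
Step 8 — Real power: P = Re(S) = 1.163 W.
Step 9 — Reactive power: Q = Im(S) = -0.001981 VAR.
Step 10 — Apparent power: |S| = 1.163 VA.
Step 11 — Power factor: PF = P/|S| = 1 (leading).

(a) P = 1.163 W  (b) Q = -0.001981 VAR  (c) S = 1.163 VA  (d) PF = 1 (leading)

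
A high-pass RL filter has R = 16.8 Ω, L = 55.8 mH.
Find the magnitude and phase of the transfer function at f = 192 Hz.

Step 1 — Angular frequency: ω = 2π·192 = 1206 rad/s.
Step 2 — Transfer function: H(jω) = jωL/(R + jωL).
Step 3 — Numerator jωL = j·67.32; denominator R + jωL = 16.8 + j67.32.
Step 4 — H = 0.9414 + j0.2349.
Step 5 — Magnitude: |H| = 0.9702 (-0.3 dB); phase: φ = 14.0°.

|H| = 0.9702 (-0.3 dB), φ = 14.0°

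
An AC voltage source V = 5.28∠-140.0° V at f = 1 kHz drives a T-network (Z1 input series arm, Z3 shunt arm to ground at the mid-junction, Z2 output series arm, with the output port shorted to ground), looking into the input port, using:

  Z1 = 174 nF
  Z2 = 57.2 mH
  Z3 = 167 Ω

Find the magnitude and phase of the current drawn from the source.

Step 1 — Angular frequency: ω = 2π·f = 2π·1000 = 6283 rad/s.
Step 2 — Component impedances:
  Z1: Z = 1/(jωC) = -j/(ω·C) = 0 - j914.7 Ω
  Z2: Z = jωL = j·6283·0.0572 = 0 + j359.4 Ω
  Z3: Z = R = 167 Ω
Step 3 — With the output port shorted to ground, the output series arm Z2 runs from the junction to ground; the shunt arm Z3 also runs from the junction to ground. They appear in parallel: Z3 || Z2 = 137.3 + j63.82 Ω.
Step 4 — Series with input arm Z1: Z_in = Z1 + (Z3 || Z2) = 137.3 - j850.9 Ω = 861.9∠-80.8° Ω.
Step 5 — Source phasor: V = 5.28∠-140.0° V = -4.045 - j3.394 V.
Step 6 — Ohm's law: I = V / Z_total = (-4.045 - j3.394) / (137.3 - j850.9) = 0.00314 - j0.00526 A.
Step 7 — Convert to polar: |I| = 0.006126 A, ∠I = -59.2°.

I = 0.006126∠-59.2° A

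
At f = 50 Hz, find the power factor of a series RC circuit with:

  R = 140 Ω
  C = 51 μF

Step 1 — Angular frequency: ω = 2π·f = 2π·50 = 314.2 rad/s.
Step 2 — Component impedances:
  R: Z = R = 140 Ω
  C: Z = 1/(jωC) = -j/(ω·C) = 0 - j62.41 Ω
Step 3 — Series combination: Z_total = R + C = 140 - j62.41 Ω = 153.3∠-24.0° Ω.
Step 4 — Power factor: PF = cos(φ) = Re(Z)/|Z| = 140/153.282 = 0.9133.
Step 5 — Type: Im(Z) = -62.41 ⇒ leading (phase φ = -24.0°).

PF = 0.9133 (leading, φ = -24.0°)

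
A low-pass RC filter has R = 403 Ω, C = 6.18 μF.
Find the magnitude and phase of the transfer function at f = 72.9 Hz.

Step 1 — Angular frequency: ω = 2π·72.9 = 458 rad/s.
Step 2 — Transfer function: H(jω) = 1/(1 + jωRC).
Step 3 — Denominator: 1 + jωRC = 1 + j·458·403·6.18e-06 = 1 + j1.141.
Step 4 — H = 0.4345 - j0.4957.
Step 5 — Magnitude: |H| = 0.6592 (-3.6 dB); phase: φ = -48.8°.

|H| = 0.6592 (-3.6 dB), φ = -48.8°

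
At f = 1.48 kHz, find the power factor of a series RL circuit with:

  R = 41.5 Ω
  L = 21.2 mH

Step 1 — Angular frequency: ω = 2π·f = 2π·1480 = 9299 rad/s.
Step 2 — Component impedances:
  R: Z = R = 41.5 Ω
  L: Z = jωL = j·9299·0.0212 = 0 + j197.1 Ω
Step 3 — Series combination: Z_total = R + L = 41.5 + j197.1 Ω = 201.5∠78.1° Ω.
Step 4 — Power factor: PF = cos(φ) = Re(Z)/|Z| = 41.5/201.5 = 0.206.
Step 5 — Type: Im(Z) = 197.1 ⇒ lagging (phase φ = 78.1°).

PF = 0.206 (lagging, φ = 78.1°)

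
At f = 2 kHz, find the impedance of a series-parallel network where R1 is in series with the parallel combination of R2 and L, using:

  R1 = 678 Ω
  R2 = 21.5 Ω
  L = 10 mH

Step 1 — Angular frequency: ω = 2π·f = 2π·2000 = 1.257e+04 rad/s.
Step 2 — Component impedances:
  R1: Z = R = 678 Ω
  R2: Z = R = 21.5 Ω
  L: Z = jωL = j·1.257e+04·0.01 = 0 + j125.7 Ω
Step 3 — Parallel branch: R2 || L = 1/(1/R2 + 1/L) = 20.89 + j3.574 Ω.
Step 4 — Series with R1: Z_total = R1 + (R2 || L) = 698.9 + j3.574 Ω = 698.9∠0.3° Ω.

Z = 698.9 + j3.574 Ω = 698.9∠0.3° Ω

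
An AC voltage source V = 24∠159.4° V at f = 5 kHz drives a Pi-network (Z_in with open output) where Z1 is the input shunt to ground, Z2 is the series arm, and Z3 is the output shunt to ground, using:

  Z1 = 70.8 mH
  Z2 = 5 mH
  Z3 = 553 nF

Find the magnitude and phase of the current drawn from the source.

Step 1 — Angular frequency: ω = 2π·f = 2π·5000 = 3.142e+04 rad/s.
Step 2 — Component impedances:
  Z1: Z = jωL = j·3.142e+04·0.0708 = 0 + j2224 Ω
  Z2: Z = jωL = j·3.142e+04·0.005 = 0 + j157.1 Ω
  Z3: Z = 1/(jωC) = -j/(ω·C) = 0 - j57.56 Ω
Step 3 — With open output, the series arm Z2 and the output shunt Z3 appear in series to ground: Z2 + Z3 = 0 + j99.52 Ω.
Step 4 — Parallel with input shunt Z1: Z_in = Z1 || (Z2 + Z3) = 0 + j95.26 Ω = 95.26∠90.0° Ω.
Step 5 — Source phasor: V = 24∠159.4° V = -22.47 + j8.444 V.
Step 6 — Ohm's law: I = V / Z_total = (-22.47 + j8.444) / (0 + j95.26) = 0.08865 + j0.2358 A.
Step 7 — Convert to polar: |I| = 0.2519 A, ∠I = 69.4°.

I = 0.2519∠69.4° A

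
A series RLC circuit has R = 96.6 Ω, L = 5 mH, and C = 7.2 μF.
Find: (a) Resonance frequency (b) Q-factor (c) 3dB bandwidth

Step 1 — Resonance: ω₀ = 1/√(LC) = 1/√(0.005·7.2e-06) = 5270 rad/s.
Step 2 — f₀ = ω₀/(2π) = 838.8 Hz.
Step 3 — Series Q: Q = ω₀L/R = 5270·0.005/96.6 = 0.2728.
Step 4 — Bandwidth: Δω = ω₀/Q = 1.932e+04 rad/s; BW = Δω/(2π) = 3075 Hz.

(a) f₀ = 838.8 Hz  (b) Q = 0.2728  (c) BW = 3075 Hz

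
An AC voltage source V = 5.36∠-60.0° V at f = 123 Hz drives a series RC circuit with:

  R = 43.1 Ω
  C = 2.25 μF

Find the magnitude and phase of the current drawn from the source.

Step 1 — Angular frequency: ω = 2π·f = 2π·123 = 772.8 rad/s.
Step 2 — Component impedances:
  R: Z = R = 43.1 Ω
  C: Z = 1/(jωC) = -j/(ω·C) = 0 - j575.1 Ω
Step 3 — Series combination: Z_total = R + C = 43.1 - j575.1 Ω = 576.7∠-85.7° Ω.
Step 4 — Source phasor: V = 5.36∠-60.0° V = 2.68 - j4.642 V.
Step 5 — Ohm's law: I = V / Z_total = (2.68 - j4.642) / (43.1 - j575.1) = 0.008374 + j0.004033 A.
Step 6 — Convert to polar: |I| = 0.009294 A, ∠I = 25.7°.

I = 0.009294∠25.7° A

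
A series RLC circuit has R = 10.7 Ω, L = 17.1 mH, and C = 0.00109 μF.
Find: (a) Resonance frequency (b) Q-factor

Step 1 — Resonance condition Im(Z)=0 gives ω₀ = 1/√(LC).
Step 2 — ω₀ = 1/√(0.0171·1.09e-09) = 2.316e+05 rad/s.
Step 3 — f₀ = ω₀/(2π) = 3.686e+04 Hz.
Step 4 — Series Q: Q = ω₀L/R = 2.316e+05·0.0171/10.7 = 370.2.

(a) f₀ = 3.686e+04 Hz  (b) Q = 370.2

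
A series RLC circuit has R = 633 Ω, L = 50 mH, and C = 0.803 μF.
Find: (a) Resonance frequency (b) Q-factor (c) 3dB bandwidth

Step 1 — Resonance condition Im(Z)=0 gives ω₀ = 1/√(LC).
Step 2 — ω₀ = 1/√(0.05·8.03e-07) = 4991 rad/s.
Step 3 — f₀ = ω₀/(2π) = 794.3 Hz.
Step 4 — Series Q: Q = ω₀L/R = 4991·0.05/633 = 0.3942.
Step 5 — 3dB bandwidth: Δω = ω₀/Q = 1.266e+04 rad/s; BW = Δω/(2π) = 2015 Hz.

(a) f₀ = 794.3 Hz  (b) Q = 0.3942  (c) BW = 2015 Hz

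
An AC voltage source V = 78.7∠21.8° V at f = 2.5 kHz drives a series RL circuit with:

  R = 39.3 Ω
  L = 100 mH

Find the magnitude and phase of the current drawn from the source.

Step 1 — Angular frequency: ω = 2π·f = 2π·2500 = 1.571e+04 rad/s.
Step 2 — Component impedances:
  R: Z = R = 39.3 Ω
  L: Z = jωL = j·1.571e+04·0.1 = 0 + j1571 Ω
Step 3 — Series combination: Z_total = R + L = 39.3 + j1571 Ω = 1571∠88.6° Ω.
Step 4 — Source phasor: V = 78.7∠21.8° V = 73.07 + j29.23 V.
Step 5 — Ohm's law: I = V / Z_total = (73.07 + j29.23) / (39.3 + j1571) = 0.01976 - j0.04602 A.
Step 6 — Convert to polar: |I| = 0.05009 A, ∠I = -66.8°.

I = 0.05009∠-66.8° A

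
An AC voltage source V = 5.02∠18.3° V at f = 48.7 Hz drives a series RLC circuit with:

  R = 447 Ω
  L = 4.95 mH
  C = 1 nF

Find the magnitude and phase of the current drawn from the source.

Step 1 — Angular frequency: ω = 2π·f = 2π·48.7 = 306 rad/s.
Step 2 — Component impedances:
  R: Z = R = 447 Ω
  L: Z = jωL = j·306·0.00495 = 0 + j1.515 Ω
  C: Z = 1/(jωC) = -j/(ω·C) = 0 - j3.268e+06 Ω
Step 3 — Series combination: Z_total = R + L + C = 447 - j3.268e+06 Ω = 3.268e+06∠-90.0° Ω.
Step 4 — Source phasor: V = 5.02∠18.3° V = 4.766 + j1.576 V.
Step 5 — Ohm's law: I = V / Z_total = (4.766 + j1.576) / (447 - j3.268e+06) = -4.821e-07 + j1.458e-06 A.
Step 6 — Convert to polar: |I| = 1.536e-06 A, ∠I = 108.3°.

I = 1.536e-06∠108.3° A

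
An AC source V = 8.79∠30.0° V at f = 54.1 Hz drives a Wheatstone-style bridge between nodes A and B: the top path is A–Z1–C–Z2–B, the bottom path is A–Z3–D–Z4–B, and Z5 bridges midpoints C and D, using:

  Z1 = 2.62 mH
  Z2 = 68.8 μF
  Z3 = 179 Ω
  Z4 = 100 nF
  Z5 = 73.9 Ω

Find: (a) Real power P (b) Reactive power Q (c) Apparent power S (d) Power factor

Step 1 — Angular frequency: ω = 2π·f = 2π·54.1 = 339.9 rad/s.
Step 2 — Component impedances:
  Z1: Z = jωL = j·339.9·0.00262 = 0 + j0.8906 Ω
  Z2: Z = 1/(jωC) = -j/(ω·C) = 0 - j42.76 Ω
  Z3: Z = R = 179 Ω
  Z4: Z = 1/(jωC) = -j/(ω·C) = 0 - j2.942e+04 Ω
  Z5: Z = R = 73.9 Ω
Step 3 — Bridge requires nodal analysis (the Z5 bridge couples midpoints C and D, so the two paths cannot be reduced to a simple series/parallel combination). Setting node B to ground and injecting 1 A at node A, the 3-node admittance system at A, C, D solves to V_A = Z_AB = 0.003242 - j41.81 Ω = 41.81∠-90.0° Ω.
Step 4 — Source phasor: V = 8.79∠30.0° V = 7.612 + j4.395 V.
Step 5 — Current: I = V / Z = -0.1051 + j0.1821 A = 0.2102∠120.0° A.
Step 6 — Complex power: S = V·I* = 0.0001433 - j1.848 VA.
Step 7 — Real power: P = Re(S) = 0.0001433 W.
Step 8 — Reactive power: Q = Im(S) = -1.848 VAR.
Step 9 — Apparent power: |S| = 1.848 VA.
Step 10 — Power factor: PF = P/|S| = 7.755e-05 (leading).

(a) P = 0.0001433 W  (b) Q = -1.848 VAR  (c) S = 1.848 VA  (d) PF = 7.755e-05 (leading)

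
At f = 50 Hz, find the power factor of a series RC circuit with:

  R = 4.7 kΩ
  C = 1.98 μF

Step 1 — Angular frequency: ω = 2π·f = 2π·50 = 314.2 rad/s.
Step 2 — Component impedances:
  R: Z = R = 4700 Ω
  C: Z = 1/(jωC) = -j/(ω·C) = 0 - j1608 Ω
Step 3 — Series combination: Z_total = R + C = 4700 - j1608 Ω = 4967∠-18.9° Ω.
Step 4 — Power factor: PF = cos(φ) = Re(Z)/|Z| = 4700/4967 = 0.9462.
Step 5 — Type: Im(Z) = -1608 ⇒ leading (phase φ = -18.9°).

PF = 0.9462 (leading, φ = -18.9°)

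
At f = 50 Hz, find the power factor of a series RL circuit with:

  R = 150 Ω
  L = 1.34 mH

Step 1 — Angular frequency: ω = 2π·f = 2π·50 = 314.2 rad/s.
Step 2 — Component impedances:
  R: Z = R = 150 Ω
  L: Z = jωL = j·314.2·0.00134 = 0 + j0.421 Ω
Step 3 — Series combination: Z_total = R + L = 150 + j0.421 Ω = 150∠0.2° Ω.
Step 4 — Power factor: PF = cos(φ) = Re(Z)/|Z| = 150/150 = 1.
Step 5 — Type: Im(Z) = 0.421 ⇒ lagging (phase φ = 0.2°).

PF = 1 (lagging, φ = 0.2°)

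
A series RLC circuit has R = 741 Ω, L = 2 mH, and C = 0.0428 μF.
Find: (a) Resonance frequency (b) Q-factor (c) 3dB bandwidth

Step 1 — Resonance condition Im(Z)=0 gives ω₀ = 1/√(LC).
Step 2 — ω₀ = 1/√(0.002·4.28e-08) = 1.081e+05 rad/s.
Step 3 — f₀ = ω₀/(2π) = 1.72e+04 Hz.
Step 4 — Series Q: Q = ω₀L/R = 1.081e+05·0.002/741 = 0.2917.
Step 5 — 3dB bandwidth: Δω = ω₀/Q = 3.705e+05 rad/s; BW = Δω/(2π) = 5.897e+04 Hz.

(a) f₀ = 1.72e+04 Hz  (b) Q = 0.2917  (c) BW = 5.897e+04 Hz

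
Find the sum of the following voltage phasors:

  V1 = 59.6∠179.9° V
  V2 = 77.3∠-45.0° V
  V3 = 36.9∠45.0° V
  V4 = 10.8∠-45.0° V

Step 1 — Convert each phasor to rectangular form:
  V1 = 59.6·(cos(179.9°) + j·sin(179.9°)) = -59.6 + j0.104 V
  V2 = 77.3·(cos(-45.0°) + j·sin(-45.0°)) = 54.66 - j54.66 V
  V3 = 36.9·(cos(45.0°) + j·sin(45.0°)) = 26.09 + j26.09 V
  V4 = 10.8·(cos(-45.0°) + j·sin(-45.0°)) = 7.637 - j7.637 V
Step 2 — Sum components: V_total = 28.79 - j36.1 V.
Step 3 — Convert to polar: |V_total| = 46.17 V, ∠V_total = -51.4°.

V_total = 46.17∠-51.4° V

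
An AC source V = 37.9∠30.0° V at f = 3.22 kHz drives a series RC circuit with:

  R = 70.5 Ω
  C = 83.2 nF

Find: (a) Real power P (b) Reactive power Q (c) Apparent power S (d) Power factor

Step 1 — Angular frequency: ω = 2π·f = 2π·3220 = 2.023e+04 rad/s.
Step 2 — Component impedances:
  R: Z = R = 70.5 Ω
  C: Z = 1/(jωC) = -j/(ω·C) = 0 - j594.1 Ω
Step 3 — Series combination: Z_total = R + C = 70.5 - j594.1 Ω = 598.2∠-83.2° Ω.
Step 4 — Source phasor: V = 37.9∠30.0° V = 32.82 + j18.95 V.
Step 5 — Current: I = V / Z = -0.02499 + j0.05822 A = 0.06335∠113.2° A.
Step 6 — Complex power: S = V·I* = 0.283 - j2.384 VA.
Step 7 — Real power: P = Re(S) = 0.283 W.
Step 8 — Reactive power: Q = Im(S) = -2.384 VAR.
Step 9 — Apparent power: |S| = 2.401 VA.
Step 10 — Power factor: PF = P/|S| = 0.1178 (leading).

(a) P = 0.283 W  (b) Q = -2.384 VAR  (c) S = 2.401 VA  (d) PF = 0.1178 (leading)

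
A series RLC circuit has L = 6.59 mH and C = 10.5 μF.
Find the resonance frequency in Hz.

Step 1 — Resonance condition Im(Z)=0 gives ω₀ = 1/√(LC).
Step 2 — ω₀ = 1/√(0.00659·1.05e-05) = 3802 rad/s.
Step 3 — f₀ = ω₀/(2π) = 605 Hz.

f₀ = 605 Hz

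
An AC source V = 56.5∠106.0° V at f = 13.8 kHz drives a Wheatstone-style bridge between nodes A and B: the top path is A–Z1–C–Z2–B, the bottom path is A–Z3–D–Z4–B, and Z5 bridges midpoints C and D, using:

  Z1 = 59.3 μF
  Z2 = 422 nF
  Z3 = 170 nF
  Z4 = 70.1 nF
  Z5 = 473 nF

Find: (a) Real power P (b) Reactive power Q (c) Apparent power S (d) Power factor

Step 1 — Angular frequency: ω = 2π·f = 2π·1.38e+04 = 8.671e+04 rad/s.
Step 2 — Component impedances:
  Z1: Z = 1/(jωC) = -j/(ω·C) = 0 - j0.1945 Ω
  Z2: Z = 1/(jωC) = -j/(ω·C) = 0 - j27.33 Ω
  Z3: Z = 1/(jωC) = -j/(ω·C) = 0 - j67.84 Ω
  Z4: Z = 1/(jωC) = -j/(ω·C) = 0 - j164.5 Ω
  Z5: Z = 1/(jωC) = -j/(ω·C) = 0 - j24.38 Ω
Step 3 — Bridge requires nodal analysis (the Z5 bridge couples midpoints C and D, so the two paths cannot be reduced to a simple series/parallel combination). Setting node B to ground and injecting 1 A at node A, the 3-node admittance system at A, C, D solves to V_A = Z_AB = 0 - j23.95 Ω = 23.95∠-90.0° Ω.
Step 4 — Source phasor: V = 56.5∠106.0° V = -15.57 + j54.31 V.
Step 5 — Current: I = V / Z = -2.268 - j0.6503 A = 2.359∠-164.0° A.
Step 6 — Complex power: S = V·I* = 0 - j133.3 VA.
Step 7 — Real power: P = Re(S) = 0 W.
Step 8 — Reactive power: Q = Im(S) = -133.3 VAR.
Step 9 — Apparent power: |S| = 133.3 VA.
Step 10 — Power factor: PF = P/|S| = 0 (leading).

(a) P = 0 W  (b) Q = -133.3 VAR  (c) S = 133.3 VA  (d) PF = 0 (leading)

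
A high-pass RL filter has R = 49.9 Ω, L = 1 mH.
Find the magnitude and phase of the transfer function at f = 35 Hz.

Step 1 — Angular frequency: ω = 2π·35 = 219.9 rad/s.
Step 2 — Transfer function: H(jω) = jωL/(R + jωL).
Step 3 — Numerator jωL = j·0.2199; denominator R + jωL = 49.9 + j0.2199.
Step 4 — H = 1.942e-05 + j0.004407.
Step 5 — Magnitude: |H| = 0.004407 (-47.1 dB); phase: φ = 89.7°.

|H| = 0.004407 (-47.1 dB), φ = 89.7°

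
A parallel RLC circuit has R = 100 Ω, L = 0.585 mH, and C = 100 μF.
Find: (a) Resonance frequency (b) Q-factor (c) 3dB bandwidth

Step 1 — Resonance: ω₀ = 1/√(LC) = 1/√(0.000585·0.0001) = 4134 rad/s.
Step 2 — f₀ = ω₀/(2π) = 658 Hz.
Step 3 — Parallel Q: Q = R/(ω₀L) = 100/(4134·0.000585) = 41.34.
Step 4 — Bandwidth: Δω = ω₀/Q = 100 rad/s; BW = Δω/(2π) = 15.92 Hz.

(a) f₀ = 658 Hz  (b) Q = 41.34  (c) BW = 15.92 Hz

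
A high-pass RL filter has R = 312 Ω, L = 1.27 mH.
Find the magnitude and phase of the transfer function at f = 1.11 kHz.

Step 1 — Angular frequency: ω = 2π·1110 = 6974 rad/s.
Step 2 — Transfer function: H(jω) = jωL/(R + jωL).
Step 3 — Numerator jωL = j·8.857; denominator R + jωL = 312 + j8.857.
Step 4 — H = 0.0008053 + j0.02837.
Step 5 — Magnitude: |H| = 0.02838 (-30.9 dB); phase: φ = 88.4°.

|H| = 0.02838 (-30.9 dB), φ = 88.4°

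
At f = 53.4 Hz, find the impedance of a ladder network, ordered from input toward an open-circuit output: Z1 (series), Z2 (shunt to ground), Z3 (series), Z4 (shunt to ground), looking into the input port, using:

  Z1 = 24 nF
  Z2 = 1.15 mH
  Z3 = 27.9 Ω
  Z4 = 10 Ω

Step 1 — Angular frequency: ω = 2π·f = 2π·53.4 = 335.5 rad/s.
Step 2 — Component impedances:
  Z1: Z = 1/(jωC) = -j/(ω·C) = 0 - j1.242e+05 Ω
  Z2: Z = jωL = j·335.5·0.00115 = 0 + j0.3859 Ω
  Z3: Z = R = 27.9 Ω
  Z4: Z = R = 10 Ω
Step 3 — Ladder network (open output): work backward from the far end, alternating series and parallel combinations. Z_in = 0.003928 - j1.242e+05 Ω = 1.242e+05∠-90.0° Ω.

Z = 0.003928 - j1.242e+05 Ω = 1.242e+05∠-90.0° Ω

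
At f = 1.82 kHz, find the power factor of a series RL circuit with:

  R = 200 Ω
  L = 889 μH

Step 1 — Angular frequency: ω = 2π·f = 2π·1820 = 1.144e+04 rad/s.
Step 2 — Component impedances:
  R: Z = R = 200 Ω
  L: Z = jωL = j·1.144e+04·0.000889 = 0 + j10.17 Ω
Step 3 — Series combination: Z_total = R + L = 200 + j10.17 Ω = 200.3∠2.9° Ω.
Step 4 — Power factor: PF = cos(φ) = Re(Z)/|Z| = 200/200.26 = 0.9987.
Step 5 — Type: Im(Z) = 10.17 ⇒ lagging (phase φ = 2.9°).

PF = 0.9987 (lagging, φ = 2.9°)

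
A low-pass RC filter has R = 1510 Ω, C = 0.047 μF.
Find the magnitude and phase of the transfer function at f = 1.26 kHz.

Step 1 — Angular frequency: ω = 2π·1260 = 7917 rad/s.
Step 2 — Transfer function: H(jω) = 1/(1 + jωRC).
Step 3 — Denominator: 1 + jωRC = 1 + j·7917·1510·4.7e-08 = 1 + j0.5619.
Step 4 — H = 0.7601 - j0.427.
Step 5 — Magnitude: |H| = 0.8718 (-1.2 dB); phase: φ = -29.3°.

|H| = 0.8718 (-1.2 dB), φ = -29.3°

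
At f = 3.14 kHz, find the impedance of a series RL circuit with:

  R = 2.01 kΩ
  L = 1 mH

Step 1 — Angular frequency: ω = 2π·f = 2π·3140 = 1.973e+04 rad/s.
Step 2 — Component impedances:
  R: Z = R = 2010 Ω
  L: Z = jωL = j·1.973e+04·0.001 = 0 + j19.73 Ω
Step 3 — Series combination: Z_total = R + L = 2010 + j19.73 Ω = 2010∠0.6° Ω.

Z = 2010 + j19.73 Ω = 2010∠0.6° Ω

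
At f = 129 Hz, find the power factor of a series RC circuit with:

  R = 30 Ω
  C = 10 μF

Step 1 — Angular frequency: ω = 2π·f = 2π·129 = 810.5 rad/s.
Step 2 — Component impedances:
  R: Z = R = 30 Ω
  C: Z = 1/(jωC) = -j/(ω·C) = 0 - j123.4 Ω
Step 3 — Series combination: Z_total = R + C = 30 - j123.4 Ω = 127∠-76.3° Ω.
Step 4 — Power factor: PF = cos(φ) = Re(Z)/|Z| = 30/126.97 = 0.2363.
Step 5 — Type: Im(Z) = -123.4 ⇒ leading (phase φ = -76.3°).

PF = 0.2363 (leading, φ = -76.3°)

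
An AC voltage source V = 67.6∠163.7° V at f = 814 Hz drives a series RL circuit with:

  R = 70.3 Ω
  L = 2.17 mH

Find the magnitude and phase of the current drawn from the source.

Step 1 — Angular frequency: ω = 2π·f = 2π·814 = 5115 rad/s.
Step 2 — Component impedances:
  R: Z = R = 70.3 Ω
  L: Z = jωL = j·5115·0.00217 = 0 + j11.1 Ω
Step 3 — Series combination: Z_total = R + L = 70.3 + j11.1 Ω = 71.17∠9.0° Ω.
Step 4 — Source phasor: V = 67.6∠163.7° V = -64.88 + j18.97 V.
Step 5 — Ohm's law: I = V / Z_total = (-64.88 + j18.97) / (70.3 + j11.1) = -0.8589 + j0.4055 A.
Step 6 — Convert to polar: |I| = 0.9498 A, ∠I = 154.7°.

I = 0.9498∠154.7° A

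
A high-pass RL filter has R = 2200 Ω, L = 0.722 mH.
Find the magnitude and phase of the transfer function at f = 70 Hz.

Step 1 — Angular frequency: ω = 2π·70 = 439.8 rad/s.
Step 2 — Transfer function: H(jω) = jωL/(R + jωL).
Step 3 — Numerator jωL = j·0.3176; denominator R + jωL = 2200 + j0.3176.
Step 4 — H = 2.083e-08 + j0.0001443.
Step 5 — Magnitude: |H| = 0.0001443 (-76.8 dB); phase: φ = 90.0°.

|H| = 0.0001443 (-76.8 dB), φ = 90.0°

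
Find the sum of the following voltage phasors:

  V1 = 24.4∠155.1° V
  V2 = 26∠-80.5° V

Step 1 — Convert each phasor to rectangular form:
  V1 = 24.4·(cos(155.1°) + j·sin(155.1°)) = -22.13 + j10.27 V
  V2 = 26·(cos(-80.5°) + j·sin(-80.5°)) = 4.291 - j25.64 V
Step 2 — Sum components: V_total = -17.84 - j15.37 V.
Step 3 — Convert to polar: |V_total| = 23.55 V, ∠V_total = -139.3°.

V_total = 23.55∠-139.3° V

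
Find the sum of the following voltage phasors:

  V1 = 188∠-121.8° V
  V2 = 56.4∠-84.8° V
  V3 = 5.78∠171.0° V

Step 1 — Convert each phasor to rectangular form:
  V1 = 188·(cos(-121.8°) + j·sin(-121.8°)) = -99.07 - j159.8 V
  V2 = 56.4·(cos(-84.8°) + j·sin(-84.8°)) = 5.112 - j56.17 V
  V3 = 5.78·(cos(171.0°) + j·sin(171.0°)) = -5.709 + j0.9042 V
Step 2 — Sum components: V_total = -99.66 - j215 V.
Step 3 — Convert to polar: |V_total| = 237 V, ∠V_total = -114.9°.

V_total = 237∠-114.9° V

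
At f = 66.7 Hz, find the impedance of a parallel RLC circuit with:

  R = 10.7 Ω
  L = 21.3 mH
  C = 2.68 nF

Step 1 — Angular frequency: ω = 2π·f = 2π·66.7 = 419.1 rad/s.
Step 2 — Component impedances:
  R: Z = R = 10.7 Ω
  L: Z = jωL = j·419.1·0.0213 = 0 + j8.927 Ω
  C: Z = 1/(jωC) = -j/(ω·C) = 0 - j8.903e+05 Ω
Step 3 — Parallel combination: 1/Z_total = 1/R + 1/L + 1/C; Z_total = 4.391 + j5.263 Ω = 6.855∠50.2° Ω.

Z = 4.391 + j5.263 Ω = 6.855∠50.2° Ω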